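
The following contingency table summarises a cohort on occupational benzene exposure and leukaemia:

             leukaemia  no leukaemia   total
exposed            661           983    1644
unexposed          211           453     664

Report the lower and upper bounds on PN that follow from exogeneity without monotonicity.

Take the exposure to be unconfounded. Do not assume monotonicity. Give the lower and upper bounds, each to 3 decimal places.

0.210 ≤ PN ≤ 1.000

p₁ = P(outcome | exposed) = 661/1644 = 0.40207
p₀ = P(outcome | unexposed) = 211/664 = 0.31777
Under exogeneity alone the bounds on PN are max{0,(p₁−p₀)/p₁} ≤ PN ≤ min{1,(1−p₀)/p₁}.
  lower = (p₁ − p₀)/p₁ = 0.084297 / 0.40207 ≈ 0.2097
  upper = min{1, (1 − p₀)/p₁} = 0.68223 / 0.40207 ≈ 1.6968 → capped at 1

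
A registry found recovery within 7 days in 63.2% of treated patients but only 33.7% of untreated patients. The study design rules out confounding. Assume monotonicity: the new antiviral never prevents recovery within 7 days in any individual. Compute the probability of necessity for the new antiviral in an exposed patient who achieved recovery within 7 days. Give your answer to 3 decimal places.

p₁ = 0.632, p₀ = 0.337.
Under exogeneity and monotonicity, PN = (p₁ − p₀) / p₁.
PN = (0.632 − 0.337) / 0.632 = 0.295 / 0.632 ≈ 0.4668

PN ≈ 0.467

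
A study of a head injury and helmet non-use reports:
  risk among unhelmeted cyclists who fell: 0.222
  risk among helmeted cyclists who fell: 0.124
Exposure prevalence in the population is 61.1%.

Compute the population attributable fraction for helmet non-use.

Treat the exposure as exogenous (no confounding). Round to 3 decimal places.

Let p₁ = 0.222, p₀ = 0.124.
Overall risk P(Y=1) = π·p₁ + (1−π)·p₀ = 0.611×0.222 + 0.389×0.124 = 0.18388.
Under exogeneity, PAF = [P(Y=1) − p₀] / P(Y=1).
PAF = (0.18388 − 0.124) / 0.18388 ≈ 0.3256

PAF ≈ 0.326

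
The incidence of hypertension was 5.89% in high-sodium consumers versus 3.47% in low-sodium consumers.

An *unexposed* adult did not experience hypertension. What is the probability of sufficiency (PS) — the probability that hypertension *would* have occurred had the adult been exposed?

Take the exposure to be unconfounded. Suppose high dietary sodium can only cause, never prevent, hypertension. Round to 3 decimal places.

PS ≈ 0.025

p₁ = 0.0589, p₀ = 0.0347.
Under exogeneity and monotonicity, PS = (p₁ − p₀) / (1 − p₀).
PS = (0.0589 − 0.0347) / (1 − 0.0347) = 0.0242 / 0.9653 ≈ 0.0251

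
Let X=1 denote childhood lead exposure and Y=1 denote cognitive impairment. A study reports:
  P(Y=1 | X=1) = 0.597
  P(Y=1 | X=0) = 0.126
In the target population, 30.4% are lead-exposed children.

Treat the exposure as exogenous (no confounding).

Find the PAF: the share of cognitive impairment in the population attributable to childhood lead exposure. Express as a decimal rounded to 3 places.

PAF ≈ 0.532

Let p₁ = 0.597, p₀ = 0.126.
Overall risk P(Y=1) = π·p₁ + (1−π)·p₀ = 0.304×0.597 + 0.696×0.126 = 0.26918.
Under exogeneity, PAF = [P(Y=1) − p₀] / P(Y=1).
PAF = (0.26918 − 0.126) / 0.26918 ≈ 0.5319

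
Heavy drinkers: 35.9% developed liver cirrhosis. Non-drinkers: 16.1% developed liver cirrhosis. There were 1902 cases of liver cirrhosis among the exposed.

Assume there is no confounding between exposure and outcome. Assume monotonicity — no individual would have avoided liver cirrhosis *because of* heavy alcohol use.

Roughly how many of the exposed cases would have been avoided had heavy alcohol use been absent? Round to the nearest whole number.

p₁ = 0.359, p₀ = 0.161.
PN = (p₁ − p₀)/p₁ = (0.359 − 0.161) / 0.359 ≈ 0.55153.
Attributable cases ≈ PN × (exposed cases) = 0.55153 × 1902 ≈ 1049.01.

about 1049 cases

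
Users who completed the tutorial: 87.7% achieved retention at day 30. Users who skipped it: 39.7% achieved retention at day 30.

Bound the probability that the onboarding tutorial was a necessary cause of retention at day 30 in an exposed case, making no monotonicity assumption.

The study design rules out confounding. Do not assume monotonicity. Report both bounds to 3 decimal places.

0.547 ≤ PN ≤ 0.688

p₁ = 0.877, p₀ = 0.397.
Under exogeneity alone the bounds on PN are max{0,(p₁−p₀)/p₁} ≤ PN ≤ min{1,(1−p₀)/p₁}.
  lower = (p₁ − p₀)/p₁ = 0.48 / 0.877 ≈ 0.5473
  upper = min{1, (1 − p₀)/p₁} = 0.603 / 0.877 ≈ 0.6876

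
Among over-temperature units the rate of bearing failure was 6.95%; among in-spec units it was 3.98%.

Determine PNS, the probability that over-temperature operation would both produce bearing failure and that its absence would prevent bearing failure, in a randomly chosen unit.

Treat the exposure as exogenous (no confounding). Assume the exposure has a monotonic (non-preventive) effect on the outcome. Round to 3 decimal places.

p₁ = 0.0695, p₀ = 0.0398.
Under exogeneity and monotonicity, PNS = p₁ − p₀.
PNS = 0.0695 − 0.0398 = 0.0297

PNS ≈ 0.030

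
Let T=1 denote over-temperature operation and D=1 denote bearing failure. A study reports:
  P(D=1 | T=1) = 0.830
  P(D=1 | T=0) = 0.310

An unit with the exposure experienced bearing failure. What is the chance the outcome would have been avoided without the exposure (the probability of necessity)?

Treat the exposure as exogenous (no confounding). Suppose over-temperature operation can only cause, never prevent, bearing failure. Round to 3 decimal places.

PN ≈ 0.627

Let p₁ = 0.83, p₀ = 0.31.
Under exogeneity and monotonicity, PN = (p₁ − p₀) / p₁.
PN = (0.83 − 0.31) / 0.83 = 0.52 / 0.83 ≈ 0.6265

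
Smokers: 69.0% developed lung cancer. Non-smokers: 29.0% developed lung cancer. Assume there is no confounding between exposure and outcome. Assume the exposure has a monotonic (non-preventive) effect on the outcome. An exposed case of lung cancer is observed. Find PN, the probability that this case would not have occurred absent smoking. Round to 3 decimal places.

p₁ = 0.69, p₀ = 0.29.
Under exogeneity and monotonicity, PN = (p₁ − p₀) / p₁.
PN = (0.69 − 0.29) / 0.69 = 0.4 / 0.69 ≈ 0.5797

PN ≈ 0.580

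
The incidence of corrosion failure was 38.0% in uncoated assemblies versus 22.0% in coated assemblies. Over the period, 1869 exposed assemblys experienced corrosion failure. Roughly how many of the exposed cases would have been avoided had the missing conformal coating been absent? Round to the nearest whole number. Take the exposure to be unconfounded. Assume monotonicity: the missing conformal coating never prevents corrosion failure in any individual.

p₁ = 0.38, p₀ = 0.22.
PN = (p₁ − p₀)/p₁ = (0.38 − 0.22) / 0.38 ≈ 0.42105.
Attributable cases ≈ PN × (exposed cases) = 0.42105 × 1869 ≈ 786.95.

about 787 cases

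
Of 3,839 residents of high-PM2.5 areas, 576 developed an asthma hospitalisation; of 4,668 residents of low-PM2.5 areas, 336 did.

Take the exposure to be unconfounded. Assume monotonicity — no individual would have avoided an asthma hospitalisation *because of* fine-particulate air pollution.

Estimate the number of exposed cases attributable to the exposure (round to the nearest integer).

about 300 cases

p₁ = P(outcome | exposed) = 576/3839 = 0.15004
p₀ = P(outcome | unexposed) = 336/4668 = 0.071979
PN = (p₁ − p₀)/p₁ = (0.15004 − 0.071979) / 0.15004 ≈ 0.52026.
Attributable cases ≈ PN × (exposed cases) = 0.52026 × 576 ≈ 299.67.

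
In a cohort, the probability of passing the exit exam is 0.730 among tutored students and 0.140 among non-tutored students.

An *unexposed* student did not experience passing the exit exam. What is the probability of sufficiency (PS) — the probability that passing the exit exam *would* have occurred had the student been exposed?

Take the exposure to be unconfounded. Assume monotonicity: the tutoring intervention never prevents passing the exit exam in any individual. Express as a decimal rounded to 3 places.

Let p₁ = 0.73, p₀ = 0.14.
Under exogeneity and monotonicity, PS = (p₁ − p₀) / (1 − p₀).
PS = (0.73 − 0.14) / (1 − 0.14) = 0.59 / 0.86 ≈ 0.6860

PS ≈ 0.686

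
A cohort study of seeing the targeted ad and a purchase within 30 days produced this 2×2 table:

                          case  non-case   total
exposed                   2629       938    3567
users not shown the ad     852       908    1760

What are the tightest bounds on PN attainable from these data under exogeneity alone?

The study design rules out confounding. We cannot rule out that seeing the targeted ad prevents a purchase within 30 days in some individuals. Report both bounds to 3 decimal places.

0.343 ≤ PN ≤ 0.700

p₁ = P(outcome | exposed) = 2629/3567 = 0.73703
p₀ = P(outcome | unexposed) = 852/1760 = 0.48409
Under exogeneity alone the bounds on PN are max{0,(p₁−p₀)/p₁} ≤ PN ≤ min{1,(1−p₀)/p₁}.
  lower = (p₁ − p₀)/p₁ = 0.25294 / 0.73703 ≈ 0.3432
  upper = min{1, (1 − p₀)/p₁} = 0.51591 / 0.73703 ≈ 0.7000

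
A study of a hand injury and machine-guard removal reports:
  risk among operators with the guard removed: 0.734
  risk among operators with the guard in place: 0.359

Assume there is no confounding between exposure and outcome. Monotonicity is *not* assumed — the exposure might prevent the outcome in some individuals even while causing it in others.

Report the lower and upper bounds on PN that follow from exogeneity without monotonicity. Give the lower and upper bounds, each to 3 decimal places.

0.511 ≤ PN ≤ 0.873

Let p₁ = 0.734, p₀ = 0.359.
Under exogeneity alone the bounds on PN are max{0,(p₁−p₀)/p₁} ≤ PN ≤ min{1,(1−p₀)/p₁}.
  lower = (p₁ − p₀)/p₁ = 0.375 / 0.734 ≈ 0.5109
  upper = min{1, (1 − p₀)/p₁} = 0.641 / 0.734 ≈ 0.8733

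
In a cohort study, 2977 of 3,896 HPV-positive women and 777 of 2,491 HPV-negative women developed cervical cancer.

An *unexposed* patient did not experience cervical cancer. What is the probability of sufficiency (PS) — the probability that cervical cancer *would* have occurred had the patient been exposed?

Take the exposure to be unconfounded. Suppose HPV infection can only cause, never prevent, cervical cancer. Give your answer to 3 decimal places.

PS ≈ 0.657

p₁ = P(outcome | exposed) = 2977/3896 = 0.76412
p₀ = P(outcome | unexposed) = 777/2491 = 0.31192
Under exogeneity and monotonicity, PS = (p₁ − p₀) / (1 − p₀).
PS = (0.76412 − 0.31192) / (1 − 0.31192) = 0.45219 / 0.68808 ≈ 0.6572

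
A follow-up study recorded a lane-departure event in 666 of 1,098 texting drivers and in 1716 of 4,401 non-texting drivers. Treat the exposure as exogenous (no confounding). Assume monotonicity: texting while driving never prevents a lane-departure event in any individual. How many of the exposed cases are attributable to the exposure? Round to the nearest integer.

p₁ = P(outcome | exposed) = 666/1098 = 0.60656
p₀ = P(outcome | unexposed) = 1716/4401 = 0.38991
PN = (p₁ − p₀)/p₁ = (0.60656 − 0.38991) / 0.60656 ≈ 0.35717.
Attributable cases ≈ PN × (exposed cases) = 0.35717 × 666 ≈ 237.88.

about 238 cases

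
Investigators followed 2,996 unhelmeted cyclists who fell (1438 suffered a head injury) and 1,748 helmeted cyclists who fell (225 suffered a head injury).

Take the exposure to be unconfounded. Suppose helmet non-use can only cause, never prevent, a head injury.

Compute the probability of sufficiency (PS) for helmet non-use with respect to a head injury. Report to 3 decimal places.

p₁ = P(outcome | exposed) = 1438/2996 = 0.47997
p₀ = P(outcome | unexposed) = 225/1748 = 0.12872
Under exogeneity and monotonicity, PS = (p₁ − p₀) / (1 − p₀).
PS = (0.47997 − 0.12872) / (1 − 0.12872) = 0.35125 / 0.87128 ≈ 0.4031

PS ≈ 0.403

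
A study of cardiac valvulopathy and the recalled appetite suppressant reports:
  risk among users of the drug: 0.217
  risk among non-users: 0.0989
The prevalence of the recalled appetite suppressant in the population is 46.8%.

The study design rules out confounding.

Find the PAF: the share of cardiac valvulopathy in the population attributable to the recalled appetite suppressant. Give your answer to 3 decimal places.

Let p₁ = 0.217, p₀ = 0.0989.
Overall risk P(Y=1) = π·p₁ + (1−π)·p₀ = 0.468×0.217 + 0.532×0.0989 = 0.15417.
Under exogeneity, PAF = [P(Y=1) − p₀] / P(Y=1).
PAF = (0.15417 − 0.0989) / 0.15417 ≈ 0.3585

PAF ≈ 0.359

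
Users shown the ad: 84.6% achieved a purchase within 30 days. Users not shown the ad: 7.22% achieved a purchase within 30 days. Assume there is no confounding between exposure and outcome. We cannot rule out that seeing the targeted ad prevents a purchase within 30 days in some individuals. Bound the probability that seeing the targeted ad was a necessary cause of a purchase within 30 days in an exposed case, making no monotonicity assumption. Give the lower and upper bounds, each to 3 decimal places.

0.915 ≤ PN ≤ 1.000

p₁ = 0.846, p₀ = 0.0722.
Under exogeneity alone the bounds on PN are max{0,(p₁−p₀)/p₁} ≤ PN ≤ min{1,(1−p₀)/p₁}.
  lower = (p₁ − p₀)/p₁ = 0.7738 / 0.846 ≈ 0.9147
  upper = min{1, (1 − p₀)/p₁} = 0.9278 / 0.846 ≈ 1.0967 → capped at 1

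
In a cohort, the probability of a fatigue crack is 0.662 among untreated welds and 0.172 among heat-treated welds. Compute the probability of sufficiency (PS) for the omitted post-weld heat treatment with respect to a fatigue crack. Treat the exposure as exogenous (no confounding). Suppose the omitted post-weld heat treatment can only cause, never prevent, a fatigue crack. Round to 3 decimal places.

Let p₁ = 0.662, p₀ = 0.172.
Under exogeneity and monotonicity, PS = (p₁ − p₀) / (1 − p₀).
PS = (0.662 − 0.172) / (1 − 0.172) = 0.49 / 0.828 ≈ 0.5918

PS ≈ 0.592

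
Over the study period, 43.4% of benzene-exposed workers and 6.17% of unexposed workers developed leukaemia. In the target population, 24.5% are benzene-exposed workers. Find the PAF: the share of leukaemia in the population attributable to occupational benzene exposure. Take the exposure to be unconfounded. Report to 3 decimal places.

PAF ≈ 0.597

p₁ = 0.434, p₀ = 0.0617.
Overall risk P(Y=1) = π·p₁ + (1−π)·p₀ = 0.245×0.434 + 0.755×0.0617 = 0.15291.
Under exogeneity, PAF = [P(Y=1) − p₀] / P(Y=1).
PAF = (0.15291 − 0.0617) / 0.15291 ≈ 0.5965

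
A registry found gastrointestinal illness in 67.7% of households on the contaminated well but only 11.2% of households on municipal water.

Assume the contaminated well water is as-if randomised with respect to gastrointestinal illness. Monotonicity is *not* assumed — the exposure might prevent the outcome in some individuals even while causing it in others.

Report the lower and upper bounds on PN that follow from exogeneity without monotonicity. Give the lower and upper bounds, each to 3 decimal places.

0.835 ≤ PN ≤ 1.000

p₁ = 0.677, p₀ = 0.112.
Under exogeneity alone the bounds on PN are max{0,(p₁−p₀)/p₁} ≤ PN ≤ min{1,(1−p₀)/p₁}.
  lower = (p₁ − p₀)/p₁ = 0.565 / 0.677 ≈ 0.8346
  upper = min{1, (1 − p₀)/p₁} = 0.888 / 0.677 ≈ 1.3117 → capped at 1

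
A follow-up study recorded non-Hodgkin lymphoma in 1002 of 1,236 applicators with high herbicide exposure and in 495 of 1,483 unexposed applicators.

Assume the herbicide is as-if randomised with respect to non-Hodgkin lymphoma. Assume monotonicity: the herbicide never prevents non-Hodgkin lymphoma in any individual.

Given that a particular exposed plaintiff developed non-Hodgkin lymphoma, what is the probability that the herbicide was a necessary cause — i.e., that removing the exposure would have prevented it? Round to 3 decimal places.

PN ≈ 0.588

p₁ = P(outcome | exposed) = 1002/1236 = 0.81068
p₀ = P(outcome | unexposed) = 495/1483 = 0.33378
Under exogeneity and monotonicity, PN = (p₁ − p₀) / p₁.
PN = (0.81068 − 0.33378) / 0.81068 = 0.4769 / 0.81068 ≈ 0.5883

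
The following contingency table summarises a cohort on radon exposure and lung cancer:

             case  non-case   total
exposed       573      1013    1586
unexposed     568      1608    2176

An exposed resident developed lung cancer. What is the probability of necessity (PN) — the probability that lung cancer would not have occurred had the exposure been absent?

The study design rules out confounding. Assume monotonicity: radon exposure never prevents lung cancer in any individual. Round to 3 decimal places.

p₁ = P(outcome | exposed) = 573/1586 = 0.36129
p₀ = P(outcome | unexposed) = 568/2176 = 0.26103
Under exogeneity and monotonicity, PN = (p₁ − p₀)/p₁.
PN = (0.36129 − 0.26103) / 0.36129 ≈ 0.2775

PN ≈ 0.277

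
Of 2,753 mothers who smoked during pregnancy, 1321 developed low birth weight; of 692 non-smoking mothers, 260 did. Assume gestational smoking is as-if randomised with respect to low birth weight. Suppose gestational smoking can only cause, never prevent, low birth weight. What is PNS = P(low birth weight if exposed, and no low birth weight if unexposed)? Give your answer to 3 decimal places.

PNS ≈ 0.104

p₁ = P(outcome | exposed) = 1321/2753 = 0.47984
p₀ = P(outcome | unexposed) = 260/692 = 0.37572
Under exogeneity and monotonicity, PNS = p₁ − p₀.
PNS = 0.47984 − 0.37572 = 0.10412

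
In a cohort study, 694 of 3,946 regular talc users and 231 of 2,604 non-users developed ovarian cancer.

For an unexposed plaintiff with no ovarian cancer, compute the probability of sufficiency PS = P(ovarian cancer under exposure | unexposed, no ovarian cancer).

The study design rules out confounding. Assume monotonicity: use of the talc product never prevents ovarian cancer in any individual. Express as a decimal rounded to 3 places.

p₁ = P(outcome | exposed) = 694/3946 = 0.17587
p₀ = P(outcome | unexposed) = 231/2604 = 0.08871
Under exogeneity and monotonicity, PS = (p₁ − p₀) / (1 − p₀).
PS = (0.17587 − 0.08871) / (1 − 0.08871) = 0.087165 / 0.91129 ≈ 0.0956

PS ≈ 0.096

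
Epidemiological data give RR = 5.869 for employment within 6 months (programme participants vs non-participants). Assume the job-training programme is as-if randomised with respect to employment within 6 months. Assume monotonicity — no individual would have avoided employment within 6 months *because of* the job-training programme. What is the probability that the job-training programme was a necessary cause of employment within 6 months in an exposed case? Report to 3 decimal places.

Under exogeneity and monotonicity, PN = (RR − 1) / RR = 1 − 1/RR.
PN = (5.869 − 1) / 5.869 = 4.869 / 5.869 ≈ 0.8296

PN ≈ 0.830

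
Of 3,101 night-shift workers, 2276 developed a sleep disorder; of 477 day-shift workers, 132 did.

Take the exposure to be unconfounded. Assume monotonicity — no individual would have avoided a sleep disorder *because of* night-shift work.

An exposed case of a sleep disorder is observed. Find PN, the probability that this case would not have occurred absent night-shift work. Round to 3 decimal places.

p₁ = P(outcome | exposed) = 2276/3101 = 0.73396
p₀ = P(outcome | unexposed) = 132/477 = 0.27673
Under exogeneity and monotonicity, PN = (p₁ − p₀) / p₁.
PN = (0.73396 − 0.27673) / 0.73396 = 0.45723 / 0.73396 ≈ 0.6230

PN ≈ 0.623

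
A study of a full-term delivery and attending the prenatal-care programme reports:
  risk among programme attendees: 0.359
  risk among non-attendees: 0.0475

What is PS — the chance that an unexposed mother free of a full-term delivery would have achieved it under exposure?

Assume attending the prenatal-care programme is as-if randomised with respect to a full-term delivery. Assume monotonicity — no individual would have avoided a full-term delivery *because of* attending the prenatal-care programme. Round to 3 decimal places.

Let p₁ = 0.359, p₀ = 0.0475.
Under exogeneity and monotonicity, PS = (p₁ − p₀) / (1 − p₀).
PS = (0.359 − 0.0475) / (1 − 0.0475) = 0.3115 / 0.9525 ≈ 0.3270

PS ≈ 0.327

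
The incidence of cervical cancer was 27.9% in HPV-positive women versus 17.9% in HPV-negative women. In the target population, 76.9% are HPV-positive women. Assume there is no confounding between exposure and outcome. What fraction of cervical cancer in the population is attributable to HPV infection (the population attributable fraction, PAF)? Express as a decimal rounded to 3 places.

PAF ≈ 0.301

p₁ = 0.279, p₀ = 0.179.
Overall risk P(Y=1) = π·p₁ + (1−π)·p₀ = 0.769×0.279 + 0.231×0.179 = 0.2559.
Under exogeneity, PAF = [P(Y=1) − p₀] / P(Y=1).
PAF = (0.2559 − 0.179) / 0.2559 ≈ 0.3005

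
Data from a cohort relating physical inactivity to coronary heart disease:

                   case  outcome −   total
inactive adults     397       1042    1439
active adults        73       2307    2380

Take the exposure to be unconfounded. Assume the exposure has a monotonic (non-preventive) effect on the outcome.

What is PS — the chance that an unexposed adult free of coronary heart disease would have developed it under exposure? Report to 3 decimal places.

PS ≈ 0.253

p₁ = P(outcome | exposed) = 397/1439 = 0.27589
p₀ = P(outcome | unexposed) = 73/2380 = 0.030672
Under exogeneity and monotonicity, PS = (p₁ − p₀) / (1 − p₀).
PS = (0.27589 − 0.030672) / (1 − 0.030672) = 0.24521 / 0.96933 ≈ 0.2530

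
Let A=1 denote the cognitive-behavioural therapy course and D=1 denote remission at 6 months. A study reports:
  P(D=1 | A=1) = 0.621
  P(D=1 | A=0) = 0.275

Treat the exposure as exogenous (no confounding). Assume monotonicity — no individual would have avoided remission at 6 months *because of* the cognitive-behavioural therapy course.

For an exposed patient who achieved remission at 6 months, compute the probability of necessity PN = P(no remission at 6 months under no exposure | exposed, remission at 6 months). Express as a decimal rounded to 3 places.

Let p₁ = 0.621, p₀ = 0.275.
Under exogeneity and monotonicity, PN = (p₁ − p₀) / p₁.
PN = (0.621 − 0.275) / 0.621 = 0.346 / 0.621 ≈ 0.5572

PN ≈ 0.557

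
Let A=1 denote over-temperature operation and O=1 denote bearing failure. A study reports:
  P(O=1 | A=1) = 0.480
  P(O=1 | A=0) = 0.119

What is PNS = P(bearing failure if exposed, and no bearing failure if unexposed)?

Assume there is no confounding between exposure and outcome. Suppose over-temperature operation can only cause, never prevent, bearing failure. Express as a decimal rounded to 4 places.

PNS ≈ 0.3610

Let p₁ = 0.48, p₀ = 0.119.
Under exogeneity and monotonicity, PNS = p₁ − p₀.
PNS = 0.48 − 0.119 = 0.361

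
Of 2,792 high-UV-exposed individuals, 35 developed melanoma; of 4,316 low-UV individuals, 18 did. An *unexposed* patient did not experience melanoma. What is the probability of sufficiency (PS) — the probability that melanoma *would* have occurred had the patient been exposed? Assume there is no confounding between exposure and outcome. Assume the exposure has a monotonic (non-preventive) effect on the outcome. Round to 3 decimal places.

p₁ = P(outcome | exposed) = 35/2792 = 0.012536
p₀ = P(outcome | unexposed) = 18/4316 = 0.0041705
Under exogeneity and monotonicity, PS = (p₁ − p₀) / (1 − p₀).
PS = (0.012536 − 0.0041705) / (1 − 0.0041705) = 0.0083653 / 0.99583 ≈ 0.0084

PS ≈ 0.008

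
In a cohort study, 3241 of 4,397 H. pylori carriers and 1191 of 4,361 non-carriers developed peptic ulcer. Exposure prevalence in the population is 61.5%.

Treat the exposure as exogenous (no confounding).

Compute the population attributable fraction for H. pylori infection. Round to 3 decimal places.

p₁ = P(outcome | exposed) = 3241/4397 = 0.73709
p₀ = P(outcome | unexposed) = 1191/4361 = 0.2731
Overall risk P(Y=1) = π·p₁ + (1−π)·p₀ = 0.615×0.73709 + 0.385×0.2731 = 0.55846.
Under exogeneity, PAF = [P(Y=1) − p₀] / P(Y=1).
PAF = (0.55846 − 0.2731) / 0.55846 ≈ 0.5110

PAF ≈ 0.511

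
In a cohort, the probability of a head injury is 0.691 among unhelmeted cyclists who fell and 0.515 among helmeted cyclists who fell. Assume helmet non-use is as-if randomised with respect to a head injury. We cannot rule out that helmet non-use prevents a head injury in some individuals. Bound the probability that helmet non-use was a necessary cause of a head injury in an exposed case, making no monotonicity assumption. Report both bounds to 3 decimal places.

0.255 ≤ PN ≤ 0.702

Let p₁ = 0.691, p₀ = 0.515.
Under exogeneity alone the bounds on PN are max{0,(p₁−p₀)/p₁} ≤ PN ≤ min{1,(1−p₀)/p₁}.
  lower = (p₁ − p₀)/p₁ = 0.176 / 0.691 ≈ 0.2547
  upper = min{1, (1 − p₀)/p₁} = 0.485 / 0.691 ≈ 0.7019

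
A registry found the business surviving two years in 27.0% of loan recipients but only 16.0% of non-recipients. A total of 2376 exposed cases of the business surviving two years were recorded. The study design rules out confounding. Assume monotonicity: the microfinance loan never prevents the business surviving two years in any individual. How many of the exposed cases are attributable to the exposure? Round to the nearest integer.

about 968 cases

p₁ = 0.27, p₀ = 0.16.
PN = (p₁ − p₀)/p₁ = (0.27 − 0.16) / 0.27 ≈ 0.40741.
Attributable cases ≈ PN × (exposed cases) = 0.40741 × 2376 ≈ 968.00.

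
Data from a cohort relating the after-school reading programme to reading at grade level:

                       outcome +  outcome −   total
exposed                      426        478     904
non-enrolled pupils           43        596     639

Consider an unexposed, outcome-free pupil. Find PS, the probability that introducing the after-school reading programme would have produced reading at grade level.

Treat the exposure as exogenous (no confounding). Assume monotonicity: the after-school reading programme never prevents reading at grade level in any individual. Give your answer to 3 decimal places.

p₁ = P(outcome | exposed) = 426/904 = 0.47124
p₀ = P(outcome | unexposed) = 43/639 = 0.067293
Under exogeneity and monotonicity, PS = (p₁ − p₀)/(1 − p₀).
PS = (0.47124 − 0.067293) / 0.93271 ≈ 0.4331

PS ≈ 0.433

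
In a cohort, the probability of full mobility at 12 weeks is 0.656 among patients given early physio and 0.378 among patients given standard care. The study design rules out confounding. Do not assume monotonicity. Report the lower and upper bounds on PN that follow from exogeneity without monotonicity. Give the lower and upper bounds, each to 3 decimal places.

Let p₁ = 0.656, p₀ = 0.378.
Under exogeneity alone the bounds on PN are max{0,(p₁−p₀)/p₁} ≤ PN ≤ min{1,(1−p₀)/p₁}.
  lower = (p₁ − p₀)/p₁ = 0.278 / 0.656 ≈ 0.4238
  upper = min{1, (1 − p₀)/p₁} = 0.622 / 0.656 ≈ 0.9482

0.424 ≤ PN ≤ 0.948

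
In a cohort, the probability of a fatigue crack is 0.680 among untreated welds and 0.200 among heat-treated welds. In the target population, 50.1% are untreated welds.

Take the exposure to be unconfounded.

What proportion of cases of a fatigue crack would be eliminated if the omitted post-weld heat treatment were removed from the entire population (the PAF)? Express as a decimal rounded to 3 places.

PAF ≈ 0.546

Let p₁ = 0.68, p₀ = 0.2.
Overall risk P(Y=1) = π·p₁ + (1−π)·p₀ = 0.501×0.68 + 0.499×0.2 = 0.44048.
Under exogeneity, PAF = [P(Y=1) − p₀] / P(Y=1).
PAF = (0.44048 − 0.2) / 0.44048 ≈ 0.5459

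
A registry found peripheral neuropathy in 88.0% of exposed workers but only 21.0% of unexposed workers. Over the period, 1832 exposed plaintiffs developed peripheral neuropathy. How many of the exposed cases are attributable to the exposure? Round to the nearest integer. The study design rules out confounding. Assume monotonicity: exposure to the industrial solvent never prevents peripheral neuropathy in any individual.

p₁ = 0.88, p₀ = 0.21.
PN = (p₁ − p₀)/p₁ = (0.88 − 0.21) / 0.88 ≈ 0.76136.
Attributable cases ≈ PN × (exposed cases) = 0.76136 × 1832 ≈ 1394.82.

about 1395 cases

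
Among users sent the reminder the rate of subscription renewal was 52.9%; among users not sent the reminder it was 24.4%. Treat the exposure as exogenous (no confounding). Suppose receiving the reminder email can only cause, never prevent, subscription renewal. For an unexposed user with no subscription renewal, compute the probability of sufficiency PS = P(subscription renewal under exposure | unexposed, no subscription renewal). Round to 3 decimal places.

p₁ = 0.529, p₀ = 0.244.
Under exogeneity and monotonicity, PS = (p₁ − p₀) / (1 − p₀).
PS = (0.529 − 0.244) / (1 − 0.244) = 0.285 / 0.756 ≈ 0.3770

PS ≈ 0.377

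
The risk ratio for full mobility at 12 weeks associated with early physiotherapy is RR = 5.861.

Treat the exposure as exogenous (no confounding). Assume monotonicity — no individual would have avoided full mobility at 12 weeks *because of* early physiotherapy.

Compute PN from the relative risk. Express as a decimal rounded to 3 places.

PN ≈ 0.829

Under exogeneity and monotonicity, PN = (RR − 1) / RR = 1 − 1/RR.
PN = (5.861 − 1) / 5.861 = 4.861 / 5.861 ≈ 0.8294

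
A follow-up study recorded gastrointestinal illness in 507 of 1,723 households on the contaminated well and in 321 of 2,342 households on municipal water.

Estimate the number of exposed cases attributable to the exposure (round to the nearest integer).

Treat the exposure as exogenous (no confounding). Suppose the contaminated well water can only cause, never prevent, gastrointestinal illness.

p₁ = P(outcome | exposed) = 507/1723 = 0.29425
p₀ = P(outcome | unexposed) = 321/2342 = 0.13706
PN = (p₁ − p₀)/p₁ = (0.29425 − 0.13706) / 0.29425 ≈ 0.53420.
Attributable cases ≈ PN × (exposed cases) = 0.53420 × 507 ≈ 270.84.

about 271 cases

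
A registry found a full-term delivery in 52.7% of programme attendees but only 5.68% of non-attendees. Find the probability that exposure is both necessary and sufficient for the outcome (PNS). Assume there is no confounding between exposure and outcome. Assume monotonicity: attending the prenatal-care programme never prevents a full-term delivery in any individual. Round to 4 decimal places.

p₁ = 0.527, p₀ = 0.0568.
Under exogeneity and monotonicity, PNS = p₁ − p₀.
PNS = 0.527 − 0.0568 = 0.4702

PNS ≈ 0.4702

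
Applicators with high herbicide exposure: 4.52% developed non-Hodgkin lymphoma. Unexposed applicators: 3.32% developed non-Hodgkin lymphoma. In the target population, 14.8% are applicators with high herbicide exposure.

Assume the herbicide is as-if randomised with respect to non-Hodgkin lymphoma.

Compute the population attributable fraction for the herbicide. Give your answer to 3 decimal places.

PAF ≈ 0.051

p₁ = 0.0452, p₀ = 0.0332.
Overall risk P(Y=1) = π·p₁ + (1−π)·p₀ = 0.148×0.0452 + 0.852×0.0332 = 0.034976.
Under exogeneity, PAF = [P(Y=1) − p₀] / P(Y=1).
PAF = (0.034976 − 0.0332) / 0.034976 ≈ 0.0508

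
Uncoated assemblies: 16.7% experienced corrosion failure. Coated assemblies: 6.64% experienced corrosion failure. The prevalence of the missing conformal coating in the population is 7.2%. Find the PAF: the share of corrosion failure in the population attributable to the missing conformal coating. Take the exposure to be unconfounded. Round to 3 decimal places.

PAF ≈ 0.098

p₁ = 0.167, p₀ = 0.0664.
Overall risk P(Y=1) = π·p₁ + (1−π)·p₀ = 0.072×0.167 + 0.928×0.0664 = 0.073643.
Under exogeneity, PAF = [P(Y=1) − p₀] / P(Y=1).
PAF = (0.073643 − 0.0664) / 0.073643 ≈ 0.0984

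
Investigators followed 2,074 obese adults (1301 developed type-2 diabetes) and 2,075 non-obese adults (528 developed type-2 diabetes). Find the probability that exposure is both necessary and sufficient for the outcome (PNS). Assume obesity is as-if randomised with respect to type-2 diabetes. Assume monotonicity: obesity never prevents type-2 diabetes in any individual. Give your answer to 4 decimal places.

p₁ = P(outcome | exposed) = 1301/2074 = 0.62729
p₀ = P(outcome | unexposed) = 528/2075 = 0.25446
Under exogeneity and monotonicity, PNS = p₁ − p₀.
PNS = 0.62729 − 0.25446 = 0.37283

PNS ≈ 0.3728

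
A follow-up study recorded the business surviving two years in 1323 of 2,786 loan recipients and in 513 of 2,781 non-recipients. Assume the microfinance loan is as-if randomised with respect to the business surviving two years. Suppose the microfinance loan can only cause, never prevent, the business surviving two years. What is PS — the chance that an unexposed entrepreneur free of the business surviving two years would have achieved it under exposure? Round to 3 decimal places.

p₁ = P(outcome | exposed) = 1323/2786 = 0.47487
p₀ = P(outcome | unexposed) = 513/2781 = 0.18447
Under exogeneity and monotonicity, PS = (p₁ − p₀) / (1 − p₀).
PS = (0.47487 − 0.18447) / (1 − 0.18447) = 0.29041 / 0.81553 ≈ 0.3561

PS ≈ 0.356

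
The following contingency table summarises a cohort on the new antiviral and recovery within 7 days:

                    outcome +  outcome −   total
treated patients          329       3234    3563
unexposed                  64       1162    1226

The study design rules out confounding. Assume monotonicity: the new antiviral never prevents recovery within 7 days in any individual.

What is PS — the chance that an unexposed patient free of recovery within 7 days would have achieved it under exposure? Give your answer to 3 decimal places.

p₁ = P(outcome | exposed) = 329/3563 = 0.092338
p₀ = P(outcome | unexposed) = 64/1226 = 0.052202
Under exogeneity and monotonicity, PS = (p₁ − p₀) / (1 − p₀).
PS = (0.092338 − 0.052202) / (1 − 0.052202) = 0.040136 / 0.9478 ≈ 0.0423

PS ≈ 0.042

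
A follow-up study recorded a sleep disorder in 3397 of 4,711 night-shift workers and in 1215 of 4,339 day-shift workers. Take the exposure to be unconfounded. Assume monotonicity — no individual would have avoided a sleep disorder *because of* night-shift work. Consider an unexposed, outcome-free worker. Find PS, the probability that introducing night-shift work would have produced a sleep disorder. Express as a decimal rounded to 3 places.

p₁ = P(outcome | exposed) = 3397/4711 = 0.72108
p₀ = P(outcome | unexposed) = 1215/4339 = 0.28002
Under exogeneity and monotonicity, PS = (p₁ − p₀) / (1 − p₀).
PS = (0.72108 − 0.28002) / (1 − 0.28002) = 0.44106 / 0.71998 ≈ 0.6126

PS ≈ 0.613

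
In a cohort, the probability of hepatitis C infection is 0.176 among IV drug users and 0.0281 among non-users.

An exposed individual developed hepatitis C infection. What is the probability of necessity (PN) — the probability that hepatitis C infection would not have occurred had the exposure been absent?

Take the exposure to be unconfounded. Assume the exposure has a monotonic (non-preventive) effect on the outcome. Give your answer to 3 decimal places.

PN ≈ 0.840

Let p₁ = 0.176, p₀ = 0.0281.
Under exogeneity and monotonicity, PN = (p₁ − p₀) / p₁.
PN = (0.176 − 0.0281) / 0.176 = 0.1479 / 0.176 ≈ 0.8403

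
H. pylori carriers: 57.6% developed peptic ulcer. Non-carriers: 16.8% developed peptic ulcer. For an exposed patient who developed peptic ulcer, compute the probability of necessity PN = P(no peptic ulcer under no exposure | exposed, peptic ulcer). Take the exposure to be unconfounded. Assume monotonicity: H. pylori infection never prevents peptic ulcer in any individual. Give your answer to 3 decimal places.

p₁ = 0.576, p₀ = 0.168.
Under exogeneity and monotonicity, PN = (p₁ − p₀) / p₁.
PN = (0.576 − 0.168) / 0.576 = 0.408 / 0.576 ≈ 0.7083

PN ≈ 0.708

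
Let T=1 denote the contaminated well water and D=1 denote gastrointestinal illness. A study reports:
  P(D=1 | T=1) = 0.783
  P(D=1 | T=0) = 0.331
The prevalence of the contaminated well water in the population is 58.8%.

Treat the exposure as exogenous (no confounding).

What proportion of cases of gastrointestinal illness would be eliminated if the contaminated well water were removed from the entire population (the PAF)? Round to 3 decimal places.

PAF ≈ 0.445

Let p₁ = 0.783, p₀ = 0.331.
Overall risk P(Y=1) = π·p₁ + (1−π)·p₀ = 0.588×0.783 + 0.412×0.331 = 0.59678.
Under exogeneity, PAF = [P(Y=1) − p₀] / P(Y=1).
PAF = (0.59678 − 0.331) / 0.59678 ≈ 0.4454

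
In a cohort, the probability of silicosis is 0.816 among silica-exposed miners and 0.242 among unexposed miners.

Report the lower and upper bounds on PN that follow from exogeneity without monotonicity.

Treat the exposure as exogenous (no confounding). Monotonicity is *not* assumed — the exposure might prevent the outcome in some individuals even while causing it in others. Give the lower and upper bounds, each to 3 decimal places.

0.703 ≤ PN ≤ 0.929

Let p₁ = 0.816, p₀ = 0.242.
Under exogeneity alone the bounds on PN are max{0,(p₁−p₀)/p₁} ≤ PN ≤ min{1,(1−p₀)/p₁}.
  lower = (p₁ − p₀)/p₁ = 0.574 / 0.816 ≈ 0.7034
  upper = min{1, (1 − p₀)/p₁} = 0.758 / 0.816 ≈ 0.9289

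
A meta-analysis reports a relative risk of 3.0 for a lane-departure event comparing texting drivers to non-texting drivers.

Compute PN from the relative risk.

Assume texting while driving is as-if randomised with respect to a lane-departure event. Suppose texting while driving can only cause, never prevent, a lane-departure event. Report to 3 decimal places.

Under exogeneity and monotonicity, PN = (RR − 1) / RR = 1 − 1/RR.
PN = (3.0 − 1) / 3.0 = 2 / 3.0 ≈ 0.6667

PN ≈ 0.667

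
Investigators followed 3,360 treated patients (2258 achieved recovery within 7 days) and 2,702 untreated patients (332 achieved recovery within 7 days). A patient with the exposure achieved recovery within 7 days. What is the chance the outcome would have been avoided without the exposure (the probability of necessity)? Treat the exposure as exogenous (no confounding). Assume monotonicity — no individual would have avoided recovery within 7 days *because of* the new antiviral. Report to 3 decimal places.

p₁ = P(outcome | exposed) = 2258/3360 = 0.67202
p₀ = P(outcome | unexposed) = 332/2702 = 0.12287
Under exogeneity and monotonicity, PN = (p₁ − p₀) / p₁.
PN = (0.67202 − 0.12287) / 0.67202 = 0.54915 / 0.67202 ≈ 0.8172

PN ≈ 0.817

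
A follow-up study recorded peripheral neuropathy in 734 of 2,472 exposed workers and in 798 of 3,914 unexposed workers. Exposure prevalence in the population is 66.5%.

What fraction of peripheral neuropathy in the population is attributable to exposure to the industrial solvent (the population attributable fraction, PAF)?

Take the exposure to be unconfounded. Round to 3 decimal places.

p₁ = P(outcome | exposed) = 734/2472 = 0.29693
p₀ = P(outcome | unexposed) = 798/3914 = 0.20388
Overall risk P(Y=1) = π·p₁ + (1−π)·p₀ = 0.665×0.29693 + 0.335×0.20388 = 0.26576.
Under exogeneity, PAF = [P(Y=1) − p₀] / P(Y=1).
PAF = (0.26576 − 0.20388) / 0.26576 ≈ 0.2328

PAF ≈ 0.233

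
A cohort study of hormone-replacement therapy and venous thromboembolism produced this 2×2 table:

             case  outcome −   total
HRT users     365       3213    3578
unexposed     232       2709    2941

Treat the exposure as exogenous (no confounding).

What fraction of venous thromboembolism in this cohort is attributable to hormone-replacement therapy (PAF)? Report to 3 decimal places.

PAF ≈ 0.139

p₁ = P(outcome | exposed) = 365/3578 = 0.10201
p₀ = P(outcome | unexposed) = 232/2941 = 0.078885
Exposure prevalence π = 3578/6519 = 0.54886; overall risk P(Y=1) = 0.091578.
Under exogeneity, PAF = [P(Y=1) − p₀]/P(Y=1).
PAF = (0.091578 − 0.078885) / 0.091578 ≈ 0.1386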